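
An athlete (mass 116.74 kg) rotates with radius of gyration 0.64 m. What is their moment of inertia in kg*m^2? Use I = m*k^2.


I = m * k^2
I = 116.74 * 0.64^2
I = 116.74 * 0.4096 = 47.8167 kg*m^2

47.8167 kg*m^2


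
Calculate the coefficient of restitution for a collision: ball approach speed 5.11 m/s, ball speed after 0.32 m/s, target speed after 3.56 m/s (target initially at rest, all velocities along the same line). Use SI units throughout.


e = (v2_after - v1_after) / (v1_before - v2_before)
Numerator = 3.56 - 0.32 = 3.24
Denominator = 5.11 - 0 = 5.11
e = 3.24 / 5.11 = 0.6341

0.6341


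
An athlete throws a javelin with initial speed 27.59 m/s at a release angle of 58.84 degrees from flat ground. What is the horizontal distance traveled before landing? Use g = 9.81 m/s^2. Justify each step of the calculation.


R = v^2 * sin(2*theta) / g
Convert angle to radians: theta = 58.84 deg = 1.027 rad
sin(2*theta) = sin(2.0539) = 0.8856
R = 27.59^2 * 0.8856 / 9.81
R = 761.2081 * 0.8856 / 9.81 = 68.7148 m

68.7148 m


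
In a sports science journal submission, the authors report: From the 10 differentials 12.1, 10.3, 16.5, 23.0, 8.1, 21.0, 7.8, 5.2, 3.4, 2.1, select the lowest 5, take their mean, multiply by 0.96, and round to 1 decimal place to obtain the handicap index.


All differentials: 12.1, 10.3, 16.5, 23.0, 8.1, 21.0, 7.8, 5.2, 3.4, 2.1
Sorted: 2.1, 3.4, 5.2, 7.8, 8.1, 10.3, 12.1, 16.5, 21.0, 23.0
Best 5: 2.1, 3.4, 5.2, 7.8, 8.1
Average of best = 26.6 / 5 = 5.32
Raw index = 5.32 * 0.96 = 5.1072
Handicap index = round(5.1072, 1) = 5.1

5.1


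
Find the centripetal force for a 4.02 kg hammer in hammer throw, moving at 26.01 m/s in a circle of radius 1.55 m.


Fc = m * v^2 / r
v^2 = 26.01^2 = 676.5201
Fc = 4.02 * 676.5201 / 1.55
Fc = 2719.6108 / 1.55 = 1754.5876 N

1754.5876 N


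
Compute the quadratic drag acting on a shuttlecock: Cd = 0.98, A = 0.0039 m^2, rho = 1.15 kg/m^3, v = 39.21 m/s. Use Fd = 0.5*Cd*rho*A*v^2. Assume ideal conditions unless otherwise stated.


Fd = 0.5 * Cd * rho * A * v^2
Fd = 0.5 * 0.98 * 1.15 * 0.0039 * 39.21^2
v^2 = 1537.4241
Fd = 0.5 * 0.98 * 1.15 * 0.0039 * 1537.4241 = 3.3787 N

3.3787 N


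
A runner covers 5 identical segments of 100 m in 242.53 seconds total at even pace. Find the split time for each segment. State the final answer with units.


Split time = total_time / n_laps = 242.53 / 5
Split time = 48.506 s per lap

48.506 s


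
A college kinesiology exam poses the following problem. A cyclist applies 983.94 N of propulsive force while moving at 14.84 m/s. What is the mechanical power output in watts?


P = F * v
P = 983.94 * 14.84
P = 14601.6696 W

14601.6696 W


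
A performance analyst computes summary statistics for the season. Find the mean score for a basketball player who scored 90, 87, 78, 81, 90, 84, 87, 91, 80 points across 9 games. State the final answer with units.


Average = sum / n
Sum = 768
Average = 768 / 9 = 85.3333

85.3333


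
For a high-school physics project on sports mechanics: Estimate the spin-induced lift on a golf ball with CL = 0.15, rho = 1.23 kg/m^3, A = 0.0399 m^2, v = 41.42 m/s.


FM = 0.5 * CL * rho * A * v^2
FM = 0.5 * 0.15 * 1.23 * 0.0399 * 41.42^2
v^2 = 1715.6164
FM = 0.5 * 0.15 * 1.23 * 0.0399 * 1715.6164 = 6.3148 N

6.3148 N


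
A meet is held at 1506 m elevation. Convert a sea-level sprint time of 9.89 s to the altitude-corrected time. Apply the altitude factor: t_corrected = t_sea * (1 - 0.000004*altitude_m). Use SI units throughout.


Correction factor = 1 - 0.000004 * 1506 = 0.993976
t_corrected = t_sea * factor = 9.89 * 0.993976
t_corrected = 9.8304 s

9.8304 s


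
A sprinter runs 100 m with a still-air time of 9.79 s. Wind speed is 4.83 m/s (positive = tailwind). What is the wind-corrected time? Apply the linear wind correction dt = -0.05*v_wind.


dt = -0.05 * v_wind = -0.05 * 4.83 = -0.2415 s
t_corrected = t_still + dt = 9.79 + (-0.2415)
t_corrected = 9.5485 s

9.5485 s


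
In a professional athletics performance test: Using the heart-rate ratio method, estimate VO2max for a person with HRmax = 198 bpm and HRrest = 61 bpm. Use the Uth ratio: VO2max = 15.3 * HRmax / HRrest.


VO2max = 15.3 * HRmax / HRrest
VO2max = 15.3 * 198 / 61
VO2max = 3029.4 / 61 = 49.6623 mL/kg/min

49.6623 mL/kg/min


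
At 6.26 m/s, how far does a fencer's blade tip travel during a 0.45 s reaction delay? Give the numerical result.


d = v * t
d = 6.26 * 0.45
d = 2.817 m

2.817 m


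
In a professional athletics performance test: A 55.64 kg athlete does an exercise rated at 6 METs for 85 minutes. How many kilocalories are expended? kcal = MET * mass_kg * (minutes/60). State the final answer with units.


kcal = MET * mass * time_hr
Convert time: 85 min = 1.4167 hr
kcal = 6 * 55.64 * 1.4167
kcal = 472.94 kcal

472.94 kcal


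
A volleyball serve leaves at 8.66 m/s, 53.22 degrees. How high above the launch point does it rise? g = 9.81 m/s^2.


H = (v*sin(theta))^2 / (2*g)
vy = v*sin(theta) = 8.66 * sin(53.22 deg) = 6.9361 m/s
H = vy^2 / (2*g) = 48.1101 / (2*9.81)
H = 48.1101 / 19.62 = 2.4521 m

2.4521 m


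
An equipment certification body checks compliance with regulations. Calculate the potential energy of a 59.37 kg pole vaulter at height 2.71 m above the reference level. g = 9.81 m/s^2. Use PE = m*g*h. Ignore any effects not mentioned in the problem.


PE = m * g * h
PE = 59.37 * 9.81 * 2.71
PE = 582.4197 * 2.71 = 1578.3574 J

1578.3574 J


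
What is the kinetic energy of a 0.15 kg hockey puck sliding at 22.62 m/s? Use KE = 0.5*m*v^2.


KE = 0.5 * m * v^2
KE = 0.5 * 0.15 * 22.62^2
KE = 0.5 * 0.15 * 511.6644 = 38.3748 J

38.3748 J


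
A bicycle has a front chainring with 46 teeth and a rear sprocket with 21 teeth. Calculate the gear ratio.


GR = front_teeth / rear_teeth
GR = 46 / 21
GR = 2.1905

2.1905


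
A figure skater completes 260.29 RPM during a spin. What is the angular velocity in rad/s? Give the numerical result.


omega = RPM * 2 * pi / 60
omega = 260.29 * 2 * 3.14159 / 60
omega = 1635.4503 / 60 = 27.2575 rad/s

27.2575 rad/s


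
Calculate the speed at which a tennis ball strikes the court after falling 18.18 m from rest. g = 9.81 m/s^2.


v = sqrt(2 * g * h)
v = sqrt(2 * 9.81 * 18.18)
v = sqrt(356.6916) = 18.8863 m/s

18.8863 m/s


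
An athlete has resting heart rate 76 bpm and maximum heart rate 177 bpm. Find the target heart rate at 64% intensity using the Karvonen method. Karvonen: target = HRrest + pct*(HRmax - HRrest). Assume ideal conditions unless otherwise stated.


Target = HRrest + pct*(HRmax - HRrest)
Heart rate reserve = HRmax - HRrest = 177 - 76 = 101 bpm
Fraction = 64% = 0.64
Target = 76 + 0.64 * 101
Target = 76 + 64.64 = 140.64 bpm

140.64 bpm


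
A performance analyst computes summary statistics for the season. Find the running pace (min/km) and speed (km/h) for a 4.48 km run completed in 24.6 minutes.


Pace = time / distance = 24.6 min / 4.48 km = 5.4911 min/km
Speed = distance / time_in_hours = 4.48 / 0.41 hr
Speed = 10.9268 km/h

5.4911 min/km, 10.9268 km/h


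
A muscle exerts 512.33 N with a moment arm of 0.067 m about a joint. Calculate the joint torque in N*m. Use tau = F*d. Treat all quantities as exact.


tau = F * d
tau = 512.33 * 0.067
tau = 34.3261 N*m

34.3261 N*m


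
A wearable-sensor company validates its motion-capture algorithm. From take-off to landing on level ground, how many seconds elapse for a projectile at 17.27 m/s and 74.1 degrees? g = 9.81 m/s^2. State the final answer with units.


T = 2*v*sin(theta)/g
sin(theta) = sin(74.1 deg) = 0.9617
T = 2*17.27*0.9617 / 9.81
T = 33.2185 / 9.81 = 3.3862 s

3.3862 s


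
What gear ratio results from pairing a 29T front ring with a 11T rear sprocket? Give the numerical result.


GR = front_teeth / rear_teeth
GR = 29 / 11
GR = 2.6364

2.6364


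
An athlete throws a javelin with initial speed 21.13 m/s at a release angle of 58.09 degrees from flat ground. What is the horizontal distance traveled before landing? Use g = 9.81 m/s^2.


R = v^2 * sin(2*theta) / g
Convert angle to radians: theta = 58.09 deg = 1.0139 rad
sin(2*theta) = sin(2.0277) = 0.8974
R = 21.13^2 * 0.8974 / 9.81
R = 446.4769 * 0.8974 / 9.81 = 40.8434 m

40.8434 m


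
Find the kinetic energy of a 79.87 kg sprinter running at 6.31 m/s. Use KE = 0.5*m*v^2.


KE = 0.5 * m * v^2
KE = 0.5 * 79.87 * 6.31^2
KE = 0.5 * 79.87 * 39.8161 = 1590.056 J

1590.056 J


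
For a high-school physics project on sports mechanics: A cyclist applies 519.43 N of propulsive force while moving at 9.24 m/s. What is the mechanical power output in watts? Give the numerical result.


P = F * v
P = 519.43 * 9.24
P = 4799.5332 W

4799.5332 W


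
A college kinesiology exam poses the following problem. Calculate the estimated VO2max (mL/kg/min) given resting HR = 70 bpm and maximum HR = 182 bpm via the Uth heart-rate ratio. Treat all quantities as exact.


VO2max = 15.3 * HRmax / HRrest
VO2max = 15.3 * 182 / 70
VO2max = 2784.6 / 70 = 39.78 mL/kg/min

39.78 mL/kg/min


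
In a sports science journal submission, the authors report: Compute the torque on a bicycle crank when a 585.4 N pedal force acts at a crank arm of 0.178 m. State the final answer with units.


tau = F * d
tau = 585.4 * 0.178
tau = 104.2012 N*m

104.2012 N*m


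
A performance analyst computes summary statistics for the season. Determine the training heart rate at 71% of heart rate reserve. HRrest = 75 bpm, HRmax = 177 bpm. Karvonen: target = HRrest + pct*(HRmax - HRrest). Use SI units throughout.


Target = HRrest + pct*(HRmax - HRrest)
Heart rate reserve = HRmax - HRrest = 177 - 75 = 102 bpm
Fraction = 71% = 0.71
Target = 75 + 0.71 * 102
Target = 75 + 72.42 = 147.42 bpm

147.42 bpm


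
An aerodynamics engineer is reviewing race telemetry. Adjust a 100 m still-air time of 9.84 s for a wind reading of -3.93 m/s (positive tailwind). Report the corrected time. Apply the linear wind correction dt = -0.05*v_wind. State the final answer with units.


dt = -0.05 * v_wind = -0.05 * -3.93 = 0.1965 s
t_corrected = t_still + dt = 9.84 + (0.1965)
t_corrected = 10.0365 s

10.0365 s


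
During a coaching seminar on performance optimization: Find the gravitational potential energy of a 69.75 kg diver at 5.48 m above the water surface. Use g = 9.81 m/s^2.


PE = m * g * h
PE = 69.75 * 9.81 * 5.48
PE = 684.2475 * 5.48 = 3749.6763 J

3749.6763 J


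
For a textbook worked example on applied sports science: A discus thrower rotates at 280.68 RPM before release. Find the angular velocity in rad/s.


omega = RPM * 2 * pi / 60
omega = 280.68 * 2 * 3.14159 / 60
omega = 1763.5645 / 60 = 29.3927 rad/s

29.3927 rad/s


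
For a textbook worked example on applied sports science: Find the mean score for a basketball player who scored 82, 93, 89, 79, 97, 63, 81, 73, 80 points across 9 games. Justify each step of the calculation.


Average = sum / n
Sum = 737
Average = 737 / 9 = 81.8889

81.8889


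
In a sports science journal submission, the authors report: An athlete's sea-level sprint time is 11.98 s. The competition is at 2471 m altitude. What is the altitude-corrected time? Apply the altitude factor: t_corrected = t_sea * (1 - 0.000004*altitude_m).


Correction factor = 1 - 0.000004 * 2471 = 0.990116
t_corrected = t_sea * factor = 11.98 * 0.990116
t_corrected = 11.8616 s

11.8616 s


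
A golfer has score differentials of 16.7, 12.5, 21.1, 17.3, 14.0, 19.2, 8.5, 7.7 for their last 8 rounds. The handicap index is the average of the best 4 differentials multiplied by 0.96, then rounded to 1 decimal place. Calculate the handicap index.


All differentials: 16.7, 12.5, 21.1, 17.3, 14.0, 19.2, 8.5, 7.7
Sorted: 7.7, 8.5, 12.5, 14.0, 16.7, 17.3, 19.2, 21.1
Best 4: 7.7, 8.5, 12.5, 14.0
Average of best = 42.7 / 4 = 10.675
Raw index = 10.675 * 0.96 = 10.248
Handicap index = round(10.248, 1) = 10.2

10.2


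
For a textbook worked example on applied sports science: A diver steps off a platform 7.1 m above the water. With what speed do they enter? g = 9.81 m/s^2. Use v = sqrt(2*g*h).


v = sqrt(2 * g * h)
v = sqrt(2 * 9.81 * 7.1)
v = sqrt(139.302) = 11.8026 m/s

11.8026 m/s


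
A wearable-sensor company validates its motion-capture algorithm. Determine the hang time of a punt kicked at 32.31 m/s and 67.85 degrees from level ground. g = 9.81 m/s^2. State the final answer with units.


T = 2*v*sin(theta)/g
sin(theta) = sin(67.85 deg) = 0.9262
T = 2*32.31*0.9262 / 9.81
T = 59.851 / 9.81 = 6.101 s

6.101 s


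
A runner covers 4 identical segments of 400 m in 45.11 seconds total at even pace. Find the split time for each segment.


Split time = total_time / n_laps = 45.11 / 4
Split time = 11.2775 s per lap

11.2775 s


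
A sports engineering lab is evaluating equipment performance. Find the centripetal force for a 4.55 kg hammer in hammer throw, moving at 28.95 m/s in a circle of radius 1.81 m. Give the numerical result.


Fc = m * v^2 / r
v^2 = 28.95^2 = 838.1025
Fc = 4.55 * 838.1025 / 1.81
Fc = 3813.3664 / 1.81 = 2106.8323 N

2106.8323 N


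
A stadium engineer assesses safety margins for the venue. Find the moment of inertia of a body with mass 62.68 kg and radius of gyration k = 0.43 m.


I = m * k^2
I = 62.68 * 0.43^2
I = 62.68 * 0.1849 = 11.5895 kg*m^2

11.5895 kg*m^2


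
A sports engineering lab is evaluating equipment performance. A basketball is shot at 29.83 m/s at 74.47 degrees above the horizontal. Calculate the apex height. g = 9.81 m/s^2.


H = (v*sin(theta))^2 / (2*g)
vy = v*sin(theta) = 29.83 * sin(74.47 deg) = 28.7409 m/s
H = vy^2 / (2*g) = 826.0404 / (2*9.81)
H = 826.0404 / 19.62 = 42.102 m

42.102 m


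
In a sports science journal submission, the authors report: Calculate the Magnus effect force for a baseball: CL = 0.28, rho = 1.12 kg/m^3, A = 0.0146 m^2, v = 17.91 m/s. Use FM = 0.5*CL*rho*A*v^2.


FM = 0.5 * CL * rho * A * v^2
FM = 0.5 * 0.28 * 1.12 * 0.0146 * 17.91^2
v^2 = 320.7681
FM = 0.5 * 0.28 * 1.12 * 0.0146 * 320.7681 = 0.7343 N

0.7343 N


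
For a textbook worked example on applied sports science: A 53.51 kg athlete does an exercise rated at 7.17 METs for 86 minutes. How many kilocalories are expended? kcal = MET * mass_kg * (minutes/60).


kcal = MET * mass * time_hr
Convert time: 86 min = 1.4333 hr
kcal = 7.17 * 53.51 * 1.4333
kcal = 549.9223 kcal

549.9223 kcal


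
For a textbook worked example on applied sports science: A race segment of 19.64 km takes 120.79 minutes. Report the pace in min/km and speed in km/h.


Pace = time / distance = 120.79 min / 19.64 km = 6.1502 min/km
Speed = distance / time_in_hours = 19.64 / 2.0132 hr
Speed = 9.7558 km/h

6.1502 min/km, 9.7558 km/h


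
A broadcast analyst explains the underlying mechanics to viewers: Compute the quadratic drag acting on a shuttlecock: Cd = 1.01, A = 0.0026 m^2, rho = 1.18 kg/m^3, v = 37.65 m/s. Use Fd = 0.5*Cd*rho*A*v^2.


Fd = 0.5 * Cd * rho * A * v^2
Fd = 0.5 * 1.01 * 1.18 * 0.0026 * 37.65^2
v^2 = 1417.5225
Fd = 0.5 * 1.01 * 1.18 * 0.0026 * 1417.5225 = 2.1962 N

2.1962 N


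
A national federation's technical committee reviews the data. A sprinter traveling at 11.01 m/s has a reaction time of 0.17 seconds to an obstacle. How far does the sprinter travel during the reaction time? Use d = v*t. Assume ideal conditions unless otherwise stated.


d = v * t
d = 11.01 * 0.17
d = 1.8717 m

1.8717 m


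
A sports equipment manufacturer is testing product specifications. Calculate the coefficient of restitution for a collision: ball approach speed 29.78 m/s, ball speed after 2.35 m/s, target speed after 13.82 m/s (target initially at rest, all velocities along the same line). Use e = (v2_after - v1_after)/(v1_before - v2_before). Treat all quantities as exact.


e = (v2_after - v1_after) / (v1_before - v2_before)
Numerator = 13.82 - 2.35 = 11.47
Denominator = 29.78 - 0 = 29.78
e = 11.47 / 29.78 = 0.3852

0.3852


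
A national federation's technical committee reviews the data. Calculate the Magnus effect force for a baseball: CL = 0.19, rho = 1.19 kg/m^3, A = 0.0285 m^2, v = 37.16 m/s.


FM = 0.5 * CL * rho * A * v^2
FM = 0.5 * 0.19 * 1.19 * 0.0285 * 37.16^2
v^2 = 1380.8656
FM = 0.5 * 0.19 * 1.19 * 0.0285 * 1380.8656 = 4.449 N

4.449 N


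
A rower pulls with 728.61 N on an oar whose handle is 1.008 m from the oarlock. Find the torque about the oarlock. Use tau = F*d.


tau = F * d
tau = 728.61 * 1.008
tau = 734.4389 N*m

734.4389 N*m


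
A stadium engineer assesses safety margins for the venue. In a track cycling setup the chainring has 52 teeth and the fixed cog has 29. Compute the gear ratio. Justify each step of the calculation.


GR = front_teeth / rear_teeth
GR = 52 / 29
GR = 1.7931

1.7931


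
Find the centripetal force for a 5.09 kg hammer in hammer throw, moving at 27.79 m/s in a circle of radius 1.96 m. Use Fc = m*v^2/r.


Fc = m * v^2 / r
v^2 = 27.79^2 = 772.2841
Fc = 5.09 * 772.2841 / 1.96
Fc = 3930.9261 / 1.96 = 2005.5745 N

2005.5745 N


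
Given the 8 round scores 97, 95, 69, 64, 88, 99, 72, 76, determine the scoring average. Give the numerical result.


Average = sum / n
Sum = 660
Average = 660 / 8 = 82.5

82.5


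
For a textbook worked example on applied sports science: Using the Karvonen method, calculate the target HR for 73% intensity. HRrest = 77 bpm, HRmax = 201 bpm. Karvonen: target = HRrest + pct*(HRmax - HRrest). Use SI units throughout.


Target = HRrest + pct*(HRmax - HRrest)
Heart rate reserve = HRmax - HRrest = 201 - 77 = 124 bpm
Fraction = 73% = 0.73
Target = 77 + 0.73 * 124
Target = 77 + 90.52 = 167.52 bpm

167.52 bpm


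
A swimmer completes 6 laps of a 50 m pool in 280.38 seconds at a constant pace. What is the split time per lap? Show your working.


Split time = total_time / n_laps = 280.38 / 6
Split time = 46.73 s per lap

46.73 s


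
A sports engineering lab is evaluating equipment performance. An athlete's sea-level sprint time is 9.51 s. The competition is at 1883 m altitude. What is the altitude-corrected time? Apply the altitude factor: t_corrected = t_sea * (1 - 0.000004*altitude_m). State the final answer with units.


Correction factor = 1 - 0.000004 * 1883 = 0.992468
t_corrected = t_sea * factor = 9.51 * 0.992468
t_corrected = 9.4384 s

9.4384 s


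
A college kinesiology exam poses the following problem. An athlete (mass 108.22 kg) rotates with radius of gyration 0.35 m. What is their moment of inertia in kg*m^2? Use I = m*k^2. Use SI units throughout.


I = m * k^2
I = 108.22 * 0.35^2
I = 108.22 * 0.1225 = 13.2569 kg*m^2

13.2569 kg*m^2


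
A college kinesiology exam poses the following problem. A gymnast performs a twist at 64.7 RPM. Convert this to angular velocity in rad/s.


omega = RPM * 2 * pi / 60
omega = 64.7 * 2 * 3.14159 / 60
omega = 406.5221 / 60 = 6.7754 rad/s

6.7754 rad/s


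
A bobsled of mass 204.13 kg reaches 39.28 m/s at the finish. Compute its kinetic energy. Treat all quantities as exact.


KE = 0.5 * m * v^2
KE = 0.5 * 204.13 * 39.28^2
KE = 0.5 * 204.13 * 1542.9184 = 157477.9665 J

157477.9665 J


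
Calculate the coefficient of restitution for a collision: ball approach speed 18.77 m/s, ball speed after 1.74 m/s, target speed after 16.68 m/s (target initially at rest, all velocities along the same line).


e = (v2_after - v1_after) / (v1_before - v2_before)
Numerator = 16.68 - 1.74 = 14.94
Denominator = 18.77 - 0 = 18.77
e = 14.94 / 18.77 = 0.796

0.796


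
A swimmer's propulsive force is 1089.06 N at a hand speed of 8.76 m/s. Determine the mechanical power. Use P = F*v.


P = F * v
P = 1089.06 * 8.76
P = 9540.1656 W

9540.1656 W


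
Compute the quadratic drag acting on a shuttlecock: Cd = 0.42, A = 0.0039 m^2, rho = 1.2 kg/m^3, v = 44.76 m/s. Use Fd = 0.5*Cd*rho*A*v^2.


Fd = 0.5 * Cd * rho * A * v^2
Fd = 0.5 * 0.42 * 1.2 * 0.0039 * 44.76^2
v^2 = 2003.4576
Fd = 0.5 * 0.42 * 1.2 * 0.0039 * 2003.4576 = 1.969 N

1.969 N


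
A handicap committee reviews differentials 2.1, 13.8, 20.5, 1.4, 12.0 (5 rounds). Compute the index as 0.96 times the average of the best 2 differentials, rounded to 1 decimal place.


All differentials: 2.1, 13.8, 20.5, 1.4, 12.0
Sorted: 1.4, 2.1, 12.0, 13.8, 20.5
Best 2: 1.4, 2.1
Average of best = 3.5 / 2 = 1.75
Raw index = 1.75 * 0.96 = 1.68
Handicap index = round(1.68, 1) = 1.7

1.7


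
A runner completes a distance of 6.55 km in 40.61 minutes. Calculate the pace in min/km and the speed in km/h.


Pace = time / distance = 40.61 min / 6.55 km = 6.2 min/km
Speed = distance / time_in_hours = 6.55 / 0.6768 hr
Speed = 9.6774 km/h

6.2 min/km, 9.6774 km/h


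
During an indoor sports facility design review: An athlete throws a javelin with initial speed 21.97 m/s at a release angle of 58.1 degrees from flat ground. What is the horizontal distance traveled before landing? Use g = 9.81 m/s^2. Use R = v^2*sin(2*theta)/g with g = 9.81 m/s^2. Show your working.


R = v^2 * sin(2*theta) / g
Convert angle to radians: theta = 58.1 deg = 1.014 rad
sin(2*theta) = sin(2.0281) = 0.8973
R = 21.97^2 * 0.8973 / 9.81
R = 482.6809 * 0.8973 / 9.81 = 44.1478 m

44.1478 m


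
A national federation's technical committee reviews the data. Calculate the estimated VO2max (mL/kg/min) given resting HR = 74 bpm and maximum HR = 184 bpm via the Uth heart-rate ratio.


VO2max = 15.3 * HRmax / HRrest
VO2max = 15.3 * 184 / 74
VO2max = 2815.2 / 74 = 38.0432 mL/kg/min

38.0432 mL/kg/min


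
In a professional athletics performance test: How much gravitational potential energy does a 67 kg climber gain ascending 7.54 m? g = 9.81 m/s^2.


PE = m * g * h
PE = 67 * 9.81 * 7.54
PE = 657.27 * 7.54 = 4955.8158 J

4955.8158 J


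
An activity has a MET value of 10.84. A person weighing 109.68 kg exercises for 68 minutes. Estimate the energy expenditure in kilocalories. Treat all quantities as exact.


kcal = MET * mass * time_hr
Convert time: 68 min = 1.1333 hr
kcal = 10.84 * 109.68 * 1.1333
kcal = 1347.4554 kcal

1347.4554 kcal


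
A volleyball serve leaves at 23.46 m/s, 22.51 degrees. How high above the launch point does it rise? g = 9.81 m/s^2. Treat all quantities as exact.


H = (v*sin(theta))^2 / (2*g)
vy = v*sin(theta) = 23.46 * sin(22.51 deg) = 8.9815 m/s
H = vy^2 / (2*g) = 80.668 / (2*9.81)
H = 80.668 / 19.62 = 4.1115 m

4.1115 m


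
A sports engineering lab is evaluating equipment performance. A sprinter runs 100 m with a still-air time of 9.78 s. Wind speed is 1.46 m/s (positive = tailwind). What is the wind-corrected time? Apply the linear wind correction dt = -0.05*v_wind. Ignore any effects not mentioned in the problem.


dt = -0.05 * v_wind = -0.05 * 1.46 = -0.073 s
t_corrected = t_still + dt = 9.78 + (-0.073)
t_corrected = 9.707 s

9.707 s


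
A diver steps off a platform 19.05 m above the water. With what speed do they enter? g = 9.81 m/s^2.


v = sqrt(2 * g * h)
v = sqrt(2 * 9.81 * 19.05)
v = sqrt(373.761) = 19.3329 m/s

19.3329 m/s


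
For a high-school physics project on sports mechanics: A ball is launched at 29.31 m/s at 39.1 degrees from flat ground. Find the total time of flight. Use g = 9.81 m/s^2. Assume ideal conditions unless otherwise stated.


T = 2*v*sin(theta)/g
sin(theta) = sin(39.1 deg) = 0.6307
T = 2*29.31*0.6307 / 9.81
T = 36.9702 / 9.81 = 3.7686 s

3.7686 s


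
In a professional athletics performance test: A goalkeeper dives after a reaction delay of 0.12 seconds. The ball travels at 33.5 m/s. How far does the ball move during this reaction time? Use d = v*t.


d = v * t
d = 33.5 * 0.12
d = 4.02 m

4.02 m


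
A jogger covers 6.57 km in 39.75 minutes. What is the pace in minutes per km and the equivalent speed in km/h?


Pace = time / distance = 39.75 min / 6.57 km = 6.0502 min/km
Speed = distance / time_in_hours = 6.57 / 0.6625 hr
Speed = 9.917 km/h

6.0502 min/km, 9.917 km/h


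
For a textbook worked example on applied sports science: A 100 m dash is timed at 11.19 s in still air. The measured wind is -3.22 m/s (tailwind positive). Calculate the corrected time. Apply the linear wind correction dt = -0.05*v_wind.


dt = -0.05 * v_wind = -0.05 * -3.22 = 0.161 s
t_corrected = t_still + dt = 11.19 + (0.161)
t_corrected = 11.351 s

11.351 s


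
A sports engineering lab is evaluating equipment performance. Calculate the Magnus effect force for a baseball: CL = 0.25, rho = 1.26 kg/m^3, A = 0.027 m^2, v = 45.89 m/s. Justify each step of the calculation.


FM = 0.5 * CL * rho * A * v^2
FM = 0.5 * 0.25 * 1.26 * 0.027 * 45.89^2
v^2 = 2105.8921
FM = 0.5 * 0.25 * 1.26 * 0.027 * 2105.8921 = 8.9553 N

8.9553 N


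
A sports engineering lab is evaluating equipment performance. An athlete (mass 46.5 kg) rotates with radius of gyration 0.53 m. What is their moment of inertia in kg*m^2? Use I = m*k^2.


I = m * k^2
I = 46.5 * 0.53^2
I = 46.5 * 0.2809 = 13.0619 kg*m^2

13.0619 kg*m^2


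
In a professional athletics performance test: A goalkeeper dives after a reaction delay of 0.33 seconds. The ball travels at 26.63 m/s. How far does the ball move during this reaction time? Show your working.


d = v * t
d = 26.63 * 0.33
d = 8.7879 m

8.7879 m


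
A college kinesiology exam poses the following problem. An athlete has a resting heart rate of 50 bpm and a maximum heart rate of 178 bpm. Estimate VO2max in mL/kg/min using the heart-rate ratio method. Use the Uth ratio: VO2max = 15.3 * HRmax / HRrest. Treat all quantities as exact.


VO2max = 15.3 * HRmax / HRrest
VO2max = 15.3 * 178 / 50
VO2max = 2723.4 / 50 = 54.468 mL/kg/min

54.468 mL/kg/min


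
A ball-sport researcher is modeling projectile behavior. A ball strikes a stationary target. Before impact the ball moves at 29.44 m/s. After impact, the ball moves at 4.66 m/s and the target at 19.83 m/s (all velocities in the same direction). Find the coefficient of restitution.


e = (v2_after - v1_after) / (v1_before - v2_before)
Numerator = 19.83 - 4.66 = 15.17
Denominator = 29.44 - 0 = 29.44
e = 15.17 / 29.44 = 0.5153

0.5153


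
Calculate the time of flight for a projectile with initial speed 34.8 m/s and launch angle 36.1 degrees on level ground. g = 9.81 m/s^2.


T = 2*v*sin(theta)/g
sin(theta) = sin(36.1 deg) = 0.5892
T = 2*34.8*0.5892 / 9.81
T = 41.0081 / 9.81 = 4.1802 s

4.1802 s


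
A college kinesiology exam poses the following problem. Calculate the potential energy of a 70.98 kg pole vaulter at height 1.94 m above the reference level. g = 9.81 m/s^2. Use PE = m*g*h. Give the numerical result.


PE = m * g * h
PE = 70.98 * 9.81 * 1.94
PE = 696.3138 * 1.94 = 1350.8488 J

1350.8488 J


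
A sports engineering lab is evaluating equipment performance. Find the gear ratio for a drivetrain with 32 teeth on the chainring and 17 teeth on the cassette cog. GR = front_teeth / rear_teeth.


GR = front_teeth / rear_teeth
GR = 32 / 17
GR = 1.8824

1.8824


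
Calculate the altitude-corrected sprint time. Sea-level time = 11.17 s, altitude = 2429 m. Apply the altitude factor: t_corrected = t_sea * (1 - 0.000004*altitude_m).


Correction factor = 1 - 0.000004 * 2429 = 0.990284
t_corrected = t_sea * factor = 11.17 * 0.990284
t_corrected = 11.0615 s

11.0615 s


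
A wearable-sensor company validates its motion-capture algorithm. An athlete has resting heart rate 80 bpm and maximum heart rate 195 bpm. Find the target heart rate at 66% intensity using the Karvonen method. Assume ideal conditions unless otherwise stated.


Target = HRrest + pct*(HRmax - HRrest)
Heart rate reserve = HRmax - HRrest = 195 - 80 = 115 bpm
Fraction = 66% = 0.66
Target = 80 + 0.66 * 115
Target = 80 + 75.9 = 155.9 bpm

155.9 bpm


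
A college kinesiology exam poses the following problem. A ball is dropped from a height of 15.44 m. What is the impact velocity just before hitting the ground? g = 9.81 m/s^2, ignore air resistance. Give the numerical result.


v = sqrt(2 * g * h)
v = sqrt(2 * 9.81 * 15.44)
v = sqrt(302.9328) = 17.405 m/s

17.405 m/s


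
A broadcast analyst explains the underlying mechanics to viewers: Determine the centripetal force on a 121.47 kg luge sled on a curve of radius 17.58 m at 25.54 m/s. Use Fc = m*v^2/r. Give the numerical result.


Fc = m * v^2 / r
v^2 = 25.54^2 = 652.2916
Fc = 121.47 * 652.2916 / 17.58
Fc = 79233.8607 / 17.58 = 4507.0455 N

4507.0455 N


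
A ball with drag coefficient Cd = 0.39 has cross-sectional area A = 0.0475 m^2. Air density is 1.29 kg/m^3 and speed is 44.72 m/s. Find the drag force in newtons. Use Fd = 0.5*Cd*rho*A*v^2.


Fd = 0.5 * Cd * rho * A * v^2
Fd = 0.5 * 0.39 * 1.29 * 0.0475 * 44.72^2
v^2 = 1999.8784
Fd = 0.5 * 0.39 * 1.29 * 0.0475 * 1999.8784 = 23.8958 N

23.8958 N


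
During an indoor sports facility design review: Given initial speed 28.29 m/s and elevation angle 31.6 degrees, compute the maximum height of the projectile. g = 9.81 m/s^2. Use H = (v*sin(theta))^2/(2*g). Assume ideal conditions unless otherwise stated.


H = (v*sin(theta))^2 / (2*g)
vy = v*sin(theta) = 28.29 * sin(31.6 deg) = 14.8236 m/s
H = vy^2 / (2*g) = 219.738 / (2*9.81)
H = 219.738 / 19.62 = 11.1997 m

11.1997 m


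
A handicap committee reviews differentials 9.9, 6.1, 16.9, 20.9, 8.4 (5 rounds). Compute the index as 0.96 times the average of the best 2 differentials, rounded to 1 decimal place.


All differentials: 9.9, 6.1, 16.9, 20.9, 8.4
Sorted: 6.1, 8.4, 9.9, 16.9, 20.9
Best 2: 6.1, 8.4
Average of best = 14.5 / 2 = 7.25
Raw index = 7.25 * 0.96 = 6.96
Handicap index = round(6.96, 1) = 7.0

7.0


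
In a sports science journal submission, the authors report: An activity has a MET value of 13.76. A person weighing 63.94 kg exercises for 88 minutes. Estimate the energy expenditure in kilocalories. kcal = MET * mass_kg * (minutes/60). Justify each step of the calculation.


kcal = MET * mass * time_hr
Convert time: 88 min = 1.4667 hr
kcal = 13.76 * 63.94 * 1.4667
kcal = 1290.3945 kcal

1290.3945 kcal


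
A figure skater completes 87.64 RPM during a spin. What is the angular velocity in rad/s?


omega = RPM * 2 * pi / 60
omega = 87.64 * 2 * 3.14159 / 60
omega = 550.6584 / 60 = 9.1776 rad/s

9.1776 rad/s


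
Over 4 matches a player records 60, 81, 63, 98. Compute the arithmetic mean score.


Average = sum / n
Sum = 302
Average = 302 / 4 = 75.5

75.5


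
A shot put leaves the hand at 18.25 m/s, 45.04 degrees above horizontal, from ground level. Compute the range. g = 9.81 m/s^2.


R = v^2 * sin(2*theta) / g
Convert angle to radians: theta = 45.04 deg = 0.7861 rad
sin(2*theta) = sin(1.5722) = 1
R = 18.25^2 * 1 / 9.81
R = 333.0625 * 1 / 9.81 = 33.9513 m

33.9513 m


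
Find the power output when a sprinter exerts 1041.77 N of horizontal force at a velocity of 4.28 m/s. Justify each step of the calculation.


P = F * v
P = 1041.77 * 4.28
P = 4458.7756 W

4458.7756 W


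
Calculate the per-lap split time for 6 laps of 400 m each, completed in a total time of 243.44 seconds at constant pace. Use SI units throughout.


Split time = total_time / n_laps = 243.44 / 6
Split time = 40.5733 s per lap

40.5733 s


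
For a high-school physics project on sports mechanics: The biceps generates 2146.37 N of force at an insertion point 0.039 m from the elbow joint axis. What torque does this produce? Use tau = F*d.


tau = F * d
tau = 2146.37 * 0.039
tau = 83.7084 N*m

83.7084 N*m


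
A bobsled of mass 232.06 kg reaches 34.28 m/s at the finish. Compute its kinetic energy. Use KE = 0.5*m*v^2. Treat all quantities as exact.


KE = 0.5 * m * v^2
KE = 0.5 * 232.06 * 34.28^2
KE = 0.5 * 232.06 * 1175.1184 = 136348.988 J

136348.988 J


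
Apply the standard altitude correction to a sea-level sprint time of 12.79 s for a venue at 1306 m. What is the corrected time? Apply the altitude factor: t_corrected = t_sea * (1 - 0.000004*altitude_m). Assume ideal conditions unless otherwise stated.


Correction factor = 1 - 0.000004 * 1306 = 0.994776
t_corrected = t_sea * factor = 12.79 * 0.994776
t_corrected = 12.7232 s

12.7232 s


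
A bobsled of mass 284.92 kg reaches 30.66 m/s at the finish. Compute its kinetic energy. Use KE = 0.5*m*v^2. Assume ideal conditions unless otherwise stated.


KE = 0.5 * m * v^2
KE = 0.5 * 284.92 * 30.66^2
KE = 0.5 * 284.92 * 940.0356 = 133917.4716 J

133917.4716 J


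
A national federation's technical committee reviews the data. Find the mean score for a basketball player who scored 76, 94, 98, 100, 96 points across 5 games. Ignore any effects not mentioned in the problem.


Average = sum / n
Sum = 464
Average = 464 / 5 = 92.8

92.8


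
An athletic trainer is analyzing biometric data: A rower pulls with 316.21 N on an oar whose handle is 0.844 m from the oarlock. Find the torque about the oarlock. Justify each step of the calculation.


tau = F * d
tau = 316.21 * 0.844
tau = 266.8812 N*m

266.8812 N*m


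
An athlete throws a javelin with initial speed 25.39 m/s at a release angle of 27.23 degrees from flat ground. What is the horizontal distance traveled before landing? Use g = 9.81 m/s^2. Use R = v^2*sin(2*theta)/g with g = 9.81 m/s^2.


R = v^2 * sin(2*theta) / g
Convert angle to radians: theta = 27.23 deg = 0.4753 rad
sin(2*theta) = sin(0.9505) = 0.8137
R = 25.39^2 * 0.8137 / 9.81
R = 644.6521 * 0.8137 / 9.81 = 53.4719 m

53.4719 m


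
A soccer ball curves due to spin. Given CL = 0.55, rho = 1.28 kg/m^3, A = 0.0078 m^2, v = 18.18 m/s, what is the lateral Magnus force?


FM = 0.5 * CL * rho * A * v^2
FM = 0.5 * 0.55 * 1.28 * 0.0078 * 18.18^2
v^2 = 330.5124
FM = 0.5 * 0.55 * 1.28 * 0.0078 * 330.5124 = 0.9075 N

0.9075 N


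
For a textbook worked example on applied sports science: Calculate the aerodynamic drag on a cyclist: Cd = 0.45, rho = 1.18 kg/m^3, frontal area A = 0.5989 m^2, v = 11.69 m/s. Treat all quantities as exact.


Fd = 0.5 * Cd * rho * A * v^2
Fd = 0.5 * 0.45 * 1.18 * 0.5989 * 11.69^2
v^2 = 136.6561
Fd = 0.5 * 0.45 * 1.18 * 0.5989 * 136.6561 = 21.7294 N

21.7294 N


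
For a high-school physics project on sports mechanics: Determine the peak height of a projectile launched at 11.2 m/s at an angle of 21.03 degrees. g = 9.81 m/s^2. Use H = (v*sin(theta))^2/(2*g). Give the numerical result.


H = (v*sin(theta))^2 / (2*g)
vy = v*sin(theta) = 11.2 * sin(21.03 deg) = 4.0192 m/s
H = vy^2 / (2*g) = 16.1539 / (2*9.81)
H = 16.1539 / 19.62 = 0.8233 m

0.8233 m


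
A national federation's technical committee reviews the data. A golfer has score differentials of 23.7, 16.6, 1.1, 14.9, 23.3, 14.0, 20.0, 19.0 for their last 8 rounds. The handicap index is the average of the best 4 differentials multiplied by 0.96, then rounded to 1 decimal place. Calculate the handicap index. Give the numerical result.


All differentials: 23.7, 16.6, 1.1, 14.9, 23.3, 14.0, 20.0, 19.0
Sorted: 1.1, 14.0, 14.9, 16.6, 19.0, 20.0, 23.3, 23.7
Best 4: 1.1, 14.0, 14.9, 16.6
Average of best = 46.6 / 4 = 11.65
Raw index = 11.65 * 0.96 = 11.184
Handicap index = round(11.184, 1) = 11.2

11.2


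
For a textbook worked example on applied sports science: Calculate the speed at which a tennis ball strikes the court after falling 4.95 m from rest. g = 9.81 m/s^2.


v = sqrt(2 * g * h)
v = sqrt(2 * 9.81 * 4.95)
v = sqrt(97.119) = 9.8549 m/s

9.8549 m/s


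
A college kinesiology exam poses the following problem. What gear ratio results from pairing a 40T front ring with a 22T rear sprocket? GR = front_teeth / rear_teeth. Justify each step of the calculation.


GR = front_teeth / rear_teeth
GR = 40 / 22
GR = 1.8182

1.8182


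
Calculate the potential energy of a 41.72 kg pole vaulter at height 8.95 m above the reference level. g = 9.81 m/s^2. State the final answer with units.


PE = m * g * h
PE = 41.72 * 9.81 * 8.95
PE = 409.2732 * 8.95 = 3662.9951 J

3662.9951 J


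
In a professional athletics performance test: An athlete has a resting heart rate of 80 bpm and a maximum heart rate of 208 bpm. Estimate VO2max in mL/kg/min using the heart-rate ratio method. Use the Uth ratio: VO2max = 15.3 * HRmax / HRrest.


VO2max = 15.3 * HRmax / HRrest
VO2max = 15.3 * 208 / 80
VO2max = 3182.4 / 80 = 39.78 mL/kg/min

39.78 mL/kg/min


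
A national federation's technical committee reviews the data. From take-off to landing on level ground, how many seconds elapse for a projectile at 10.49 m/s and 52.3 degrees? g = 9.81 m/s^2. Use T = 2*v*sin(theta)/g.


T = 2*v*sin(theta)/g
sin(theta) = sin(52.3 deg) = 0.7912
T = 2*10.49*0.7912 / 9.81
T = 16.5999 / 9.81 = 1.6921 s

1.6921 s


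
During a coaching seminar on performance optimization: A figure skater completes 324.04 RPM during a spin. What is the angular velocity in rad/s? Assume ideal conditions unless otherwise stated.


omega = RPM * 2 * pi / 60
omega = 324.04 * 2 * 3.14159 / 60
omega = 2036.0034 / 60 = 33.9334 rad/s

33.9334 rad/s


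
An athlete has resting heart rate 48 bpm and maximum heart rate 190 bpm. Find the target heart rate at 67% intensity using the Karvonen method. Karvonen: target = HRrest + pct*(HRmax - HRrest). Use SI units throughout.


Target = HRrest + pct*(HRmax - HRrest)
Heart rate reserve = HRmax - HRrest = 190 - 48 = 142 bpm
Fraction = 67% = 0.67
Target = 48 + 0.67 * 142
Target = 48 + 95.14 = 143.14 bpm

143.14 bpm


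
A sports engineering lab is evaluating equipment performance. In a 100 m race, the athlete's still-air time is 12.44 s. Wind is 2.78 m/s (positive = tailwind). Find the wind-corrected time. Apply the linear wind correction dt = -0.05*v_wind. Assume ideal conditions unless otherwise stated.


dt = -0.05 * v_wind = -0.05 * 2.78 = -0.139 s
t_corrected = t_still + dt = 12.44 + (-0.139)
t_corrected = 12.301 s

12.301 s


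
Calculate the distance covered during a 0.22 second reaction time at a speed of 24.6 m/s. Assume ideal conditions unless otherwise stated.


d = v * t
d = 24.6 * 0.22
d = 5.412 m

5.412 m


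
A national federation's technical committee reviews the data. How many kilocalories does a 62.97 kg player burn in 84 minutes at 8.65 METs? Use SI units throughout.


kcal = MET * mass * time_hr
Convert time: 84 min = 1.4 hr
kcal = 8.65 * 62.97 * 1.4
kcal = 762.5667 kcal

762.5667 kcal


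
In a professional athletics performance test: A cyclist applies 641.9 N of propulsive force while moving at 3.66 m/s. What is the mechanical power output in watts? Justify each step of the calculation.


P = F * v
P = 641.9 * 3.66
P = 2349.354 W

2349.354 W


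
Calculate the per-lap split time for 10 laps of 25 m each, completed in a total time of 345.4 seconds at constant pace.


Split time = total_time / n_laps = 345.4 / 10
Split time = 34.54 s per lap

34.54 s


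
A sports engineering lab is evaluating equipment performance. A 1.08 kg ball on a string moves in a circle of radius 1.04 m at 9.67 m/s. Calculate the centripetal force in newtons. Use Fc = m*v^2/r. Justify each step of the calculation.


Fc = m * v^2 / r
v^2 = 9.67^2 = 93.5089
Fc = 1.08 * 93.5089 / 1.04
Fc = 100.9896 / 1.04 = 97.1054 N

97.1054 N


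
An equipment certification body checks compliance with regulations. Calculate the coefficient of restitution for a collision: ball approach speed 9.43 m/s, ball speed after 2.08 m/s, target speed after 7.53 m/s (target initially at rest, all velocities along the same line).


e = (v2_after - v1_after) / (v1_before - v2_before)
Numerator = 7.53 - 2.08 = 5.45
Denominator = 9.43 - 0 = 9.43
e = 5.45 / 9.43 = 0.5779

0.5779


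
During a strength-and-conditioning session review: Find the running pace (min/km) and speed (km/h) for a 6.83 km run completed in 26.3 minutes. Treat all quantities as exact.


Pace = time / distance = 26.3 min / 6.83 km = 3.8507 min/km
Speed = distance / time_in_hours = 6.83 / 0.4383 hr
Speed = 15.5817 km/h

3.8507 min/km, 15.5817 km/h


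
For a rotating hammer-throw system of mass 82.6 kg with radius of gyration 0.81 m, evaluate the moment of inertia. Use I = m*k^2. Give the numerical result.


I = m * k^2
I = 82.6 * 0.81^2
I = 82.6 * 0.6561 = 54.1939 kg*m^2

54.1939 kg*m^2
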